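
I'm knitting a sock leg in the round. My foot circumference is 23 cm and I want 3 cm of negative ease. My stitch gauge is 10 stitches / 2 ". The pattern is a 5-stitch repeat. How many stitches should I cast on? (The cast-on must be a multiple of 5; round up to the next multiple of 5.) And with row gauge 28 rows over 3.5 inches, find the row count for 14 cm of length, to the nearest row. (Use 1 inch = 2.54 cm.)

Finished = 23 − 3 = 20 cm.
20 cm × 1/2.54 = 7.87 inches.
10/2 = 5 sts per in; 7.87 × 5 = 39.37 sts.
Next multiple of 5 → 40.
14 cm = 5.51 inches; × 8 = 44.09 → 44 rows.

Cast on 40 stitches; work 44 rows.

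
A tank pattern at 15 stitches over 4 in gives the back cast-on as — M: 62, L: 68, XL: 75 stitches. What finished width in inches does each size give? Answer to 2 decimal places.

15/4 = 3.75 sts per in.
M: 62 / 3.75 = 16.533 → 16.53 in.
L: 68 / 3.75 = 18.133 → 18.13 in.
XL: 75 / 3.75 = 20.000 → 20.00 in.

M 16.53 inches; L 18.13 inches; XL 20.00 inches.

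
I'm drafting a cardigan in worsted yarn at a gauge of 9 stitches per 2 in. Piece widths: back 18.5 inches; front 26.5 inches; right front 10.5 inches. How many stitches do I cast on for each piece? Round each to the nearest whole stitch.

Rate = 9/2 = 4.5 sts per in.
back: 18.5 × 4.5 = 83.25 → 83.
front: 26.5 × 4.5 = 119.25 → 119.
right front: 10.5 × 4.5 = 47.25 → 47.

back 83; front 119; right front 47.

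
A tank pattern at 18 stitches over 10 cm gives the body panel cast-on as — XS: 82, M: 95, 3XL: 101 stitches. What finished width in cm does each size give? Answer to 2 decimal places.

XS 45.56 cm; M 52.78 cm; 3XL 56.11 cm.

18/10 = 1.8 sts per cm.
XS: 82 / 1.8 = 45.556 → 45.56 cm.
M: 95 / 1.8 = 52.778 → 52.78 cm.
3XL: 101 / 1.8 = 56.111 → 56.11 cm.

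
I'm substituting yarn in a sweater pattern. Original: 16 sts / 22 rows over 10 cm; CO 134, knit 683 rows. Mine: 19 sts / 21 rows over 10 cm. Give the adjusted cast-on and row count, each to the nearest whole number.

Cast on 159 stitches; work 652 rows.

Stitches: 134 × 19/16 = 159.12 → 159.
Rows: 683 × 21/22 = 651.95 → 652.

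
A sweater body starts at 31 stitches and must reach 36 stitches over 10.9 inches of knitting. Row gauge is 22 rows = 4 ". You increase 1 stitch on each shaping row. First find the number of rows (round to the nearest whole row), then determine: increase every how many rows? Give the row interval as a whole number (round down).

Rows = 10.9 × 5.5 = 60.0 → 60 rows.
Stitches to add: 5 → 5 shaping rows (at 1 st each).
60 / 5 = 12.00 → every 12 rows.

Increase every 12th row.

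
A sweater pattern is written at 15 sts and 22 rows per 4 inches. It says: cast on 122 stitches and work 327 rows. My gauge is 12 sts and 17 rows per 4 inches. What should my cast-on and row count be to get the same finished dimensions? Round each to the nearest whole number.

Stitches: 122 × 12/15 = 97.60 → 98.
Rows: 327 × 17/22 = 252.68 → 253.

Cast on 98 stitches; work 253 rows.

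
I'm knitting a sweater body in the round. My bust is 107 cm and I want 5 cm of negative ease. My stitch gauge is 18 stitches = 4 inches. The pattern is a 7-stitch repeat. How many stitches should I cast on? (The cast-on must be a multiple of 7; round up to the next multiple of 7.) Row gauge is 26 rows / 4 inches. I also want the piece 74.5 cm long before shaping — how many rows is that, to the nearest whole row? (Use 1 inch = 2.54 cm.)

Finished = 107 − 5 = 102 cm.
102 cm × 1/2.54 = 40.16 inches.
18/4 = 4.5 sts per in; 40.16 × 4.5 = 180.71 sts.
Next multiple of 7 → 182.
74.5 cm = 29.33 inches; × 6.5 = 190.65 → 191 rows.

Cast on 182 stitches; work 191 rows.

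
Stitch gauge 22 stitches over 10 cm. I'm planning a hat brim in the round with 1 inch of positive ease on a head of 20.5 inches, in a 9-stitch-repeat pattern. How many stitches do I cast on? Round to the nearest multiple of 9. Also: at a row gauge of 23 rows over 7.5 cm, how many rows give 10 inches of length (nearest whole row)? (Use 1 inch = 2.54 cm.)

Cast on 117 stitches; work 78 rows.

Finished = 20.5 + 1 = 21.5 inches.
21.5 inches × 2.54 = 54.61 cm.
22/10 = 2.2 sts per cm; 54.61 × 2.2 = 120.14 sts.
Nearest multiple of 9 → 117.
10 inches = 25.40 cm; × 3.067 = 77.89 → 78 rows.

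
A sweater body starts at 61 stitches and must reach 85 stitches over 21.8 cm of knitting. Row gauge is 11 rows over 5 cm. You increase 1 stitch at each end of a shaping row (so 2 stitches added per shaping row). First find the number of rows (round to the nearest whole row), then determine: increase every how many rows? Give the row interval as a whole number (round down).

Rows = 21.8 × 2.2 = 48.0 → 48 rows.
Stitches to add: 24 → 12 shaping rows (at 2 st each).
48 / 12 = 4.00 → every 4 rows.

Increase every 4th row.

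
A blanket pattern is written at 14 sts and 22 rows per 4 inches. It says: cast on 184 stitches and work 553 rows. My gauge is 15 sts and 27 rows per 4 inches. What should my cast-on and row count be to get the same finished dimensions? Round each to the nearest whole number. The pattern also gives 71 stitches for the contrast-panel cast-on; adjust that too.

Stitches: 184 × 15/14 = 197.14 → 197.
Rows: 553 × 27/22 = 678.68 → 679.
contrast-panel cast-on: 71 × 15/14 = 76.07 → 76.

Cast on 197 stitches; work 679 rows; contrast-panel cast-on 76 stitches.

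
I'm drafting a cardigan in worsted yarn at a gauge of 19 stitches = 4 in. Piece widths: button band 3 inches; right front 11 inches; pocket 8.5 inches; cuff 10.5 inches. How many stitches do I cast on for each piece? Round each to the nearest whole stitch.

Rate = 19/4 = 4.75 sts per in.
button band: 3 × 4.75 = 14.25 → 14.
right front: 11 × 4.75 = 52.25 → 52.
pocket: 8.5 × 4.75 = 40.38 → 40.
cuff: 10.5 × 4.75 = 49.88 → 50.

button band 14; right front 52; pocket 40; cuff 50.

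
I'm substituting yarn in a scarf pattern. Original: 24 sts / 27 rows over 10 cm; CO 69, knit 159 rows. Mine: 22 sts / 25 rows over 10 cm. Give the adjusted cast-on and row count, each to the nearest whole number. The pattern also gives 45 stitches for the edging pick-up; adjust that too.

Stitches: 69 × 22/24 = 63.25 → 63.
Rows: 159 × 25/27 = 147.22 → 147.
edging pick-up: 45 × 22/24 = 41.25 → 41.

Cast on 63 stitches; work 147 rows; edging pick-up 41 stitches.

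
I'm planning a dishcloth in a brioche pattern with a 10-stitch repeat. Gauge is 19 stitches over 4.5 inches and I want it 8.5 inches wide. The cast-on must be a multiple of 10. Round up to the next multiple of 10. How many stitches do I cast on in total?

19 / 4.5 = 4.222 sts per inch.
8.5 × 4.222 = 35.89 sts.
Next multiple of 10: 40.

Cast on 40 stitches.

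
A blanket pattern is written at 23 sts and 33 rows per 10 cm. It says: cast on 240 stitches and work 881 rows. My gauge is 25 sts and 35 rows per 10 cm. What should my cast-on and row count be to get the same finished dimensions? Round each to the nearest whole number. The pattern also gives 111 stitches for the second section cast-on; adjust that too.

Stitches: 240 × 25/23 = 260.87 → 261.
Rows: 881 × 35/33 = 934.39 → 934.
second section cast-on: 111 × 25/23 = 120.65 → 121.

Cast on 261 stitches; work 934 rows; second section cast-on 121 stitches.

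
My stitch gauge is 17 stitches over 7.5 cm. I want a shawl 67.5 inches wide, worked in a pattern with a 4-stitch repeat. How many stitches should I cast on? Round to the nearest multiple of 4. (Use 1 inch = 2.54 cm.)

CO 388 sts.

67.5 in = 67.5 × 2.54 = 171.45 cm.
17 / 7.5 = 2.267 sts/cm.
171.45 × 2.267 = 388.62 sts.
→ 388.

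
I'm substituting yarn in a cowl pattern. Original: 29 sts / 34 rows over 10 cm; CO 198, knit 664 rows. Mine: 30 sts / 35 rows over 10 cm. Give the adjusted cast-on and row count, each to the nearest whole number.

Stitches: 198 × 30/29 = 204.83 → 205.
Rows: 664 × 35/34 = 683.53 → 684.

Cast on 205 stitches; work 684 rows.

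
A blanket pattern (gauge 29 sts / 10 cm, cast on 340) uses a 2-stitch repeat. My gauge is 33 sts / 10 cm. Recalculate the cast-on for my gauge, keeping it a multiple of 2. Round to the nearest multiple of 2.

386 stitches.

340 × 33 / 29 = 386.90.
Nearest multiple of 2: 386.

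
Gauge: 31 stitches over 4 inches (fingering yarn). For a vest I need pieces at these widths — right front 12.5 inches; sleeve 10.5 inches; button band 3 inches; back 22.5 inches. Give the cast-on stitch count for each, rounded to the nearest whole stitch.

right front 97; sleeve 81; button band 23; back 174.

Rate = 31/4 = 7.75 sts per in.
right front: 12.5 × 7.75 = 96.88 → 97.
sleeve: 10.5 × 7.75 = 81.38 → 81.
button band: 3 × 7.75 = 23.25 → 23.
back: 22.5 × 7.75 = 174.38 → 174.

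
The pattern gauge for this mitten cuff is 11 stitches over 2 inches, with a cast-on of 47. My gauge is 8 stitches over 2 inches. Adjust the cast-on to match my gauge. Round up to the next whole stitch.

Scale factor = 8 / 11 = 0.727.
47 × 8 / 11 = 34.18 sts.
→ 35 sts.

Cast on 35 stitches.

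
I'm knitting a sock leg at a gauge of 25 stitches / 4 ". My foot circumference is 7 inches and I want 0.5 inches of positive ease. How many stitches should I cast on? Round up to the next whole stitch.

Finished = 7 + 0.5 = 7.5 in.
25 / 4 = 6.25 sts per inch.
7.50 × 6.25 = 46.88 sts.
→ 47 sts.

CO 47 sts.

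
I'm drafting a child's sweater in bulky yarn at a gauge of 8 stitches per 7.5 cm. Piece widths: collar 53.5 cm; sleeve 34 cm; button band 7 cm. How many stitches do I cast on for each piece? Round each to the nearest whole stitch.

collar 57; sleeve 36; button band 7.

Rate = 8/7.5 = 1.067 sts per cm.
collar: 53.5 × 1.067 = 57.07 → 57.
sleeve: 34 × 1.067 = 36.27 → 36.
button band: 7 × 1.067 = 7.47 → 7.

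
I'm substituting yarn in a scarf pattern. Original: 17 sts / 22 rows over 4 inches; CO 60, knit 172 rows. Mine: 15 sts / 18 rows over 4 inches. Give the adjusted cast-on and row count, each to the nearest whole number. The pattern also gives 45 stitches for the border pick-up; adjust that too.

Stitches: 60 × 15/17 = 52.94 → 53.
Rows: 172 × 18/22 = 140.73 → 141.
border pick-up: 45 × 15/17 = 39.71 → 40.

Cast on 53 stitches; work 141 rows; border pick-up 40 stitches.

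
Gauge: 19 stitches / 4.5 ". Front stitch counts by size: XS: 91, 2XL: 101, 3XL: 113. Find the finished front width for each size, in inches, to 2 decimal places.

XS 21.55 inches; 2XL 23.92 inches; 3XL 26.76 inches.

19/4.5 = 4.222 sts per in.
XS: 91 / 4.222 = 21.553 → 21.55 in.
2XL: 101 / 4.222 = 23.921 → 23.92 in.
3XL: 113 / 4.222 = 26.763 → 26.76 in.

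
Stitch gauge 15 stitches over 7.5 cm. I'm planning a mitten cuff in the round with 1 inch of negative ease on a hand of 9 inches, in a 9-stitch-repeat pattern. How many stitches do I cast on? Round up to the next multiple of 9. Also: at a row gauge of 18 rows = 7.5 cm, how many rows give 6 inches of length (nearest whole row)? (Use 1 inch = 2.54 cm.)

Finished = 9 − 1 = 8 inches.
8 inches × 2.54 = 20.32 cm.
15/7.5 = 2 sts per cm; 20.32 × 2 = 40.64 sts.
Next multiple of 9 → 45.
6 inches = 15.24 cm; × 2.4 = 36.58 → 37 rows.

Cast on 45 stitches; work 37 rows.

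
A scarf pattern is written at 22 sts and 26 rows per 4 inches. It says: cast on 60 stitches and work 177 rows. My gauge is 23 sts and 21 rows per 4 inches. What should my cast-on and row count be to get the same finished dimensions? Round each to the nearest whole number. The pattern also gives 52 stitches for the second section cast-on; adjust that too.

Cast on 63 stitches; work 143 rows; second section cast-on 54 stitches.

Stitches: 60 × 23/22 = 62.73 → 63.
Rows: 177 × 21/26 = 142.96 → 143.
second section cast-on: 52 × 23/22 = 54.36 → 54.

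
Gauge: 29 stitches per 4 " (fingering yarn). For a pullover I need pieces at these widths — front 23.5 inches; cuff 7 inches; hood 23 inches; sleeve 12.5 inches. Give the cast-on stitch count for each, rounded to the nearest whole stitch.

Rate = 29/4 = 7.25 sts per in.
front: 23.5 × 7.25 = 170.38 → 170.
cuff: 7 × 7.25 = 50.75 → 51.
hood: 23 × 7.25 = 166.75 → 167.
sleeve: 12.5 × 7.25 = 90.62 → 91.

front 170; cuff 51; hood 167; sleeve 91.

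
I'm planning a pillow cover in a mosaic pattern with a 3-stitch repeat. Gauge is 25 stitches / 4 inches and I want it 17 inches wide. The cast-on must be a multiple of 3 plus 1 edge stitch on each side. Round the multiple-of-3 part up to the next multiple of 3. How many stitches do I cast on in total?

25 / 4 = 6.25 sts per inch.
17 × 6.25 = 106.25 sts.
Less 2 edge sts → 104.25 for the repeat.
Next multiple of 3: 105.
Add back 2 edge sts → 107.

Cast on 107 stitches.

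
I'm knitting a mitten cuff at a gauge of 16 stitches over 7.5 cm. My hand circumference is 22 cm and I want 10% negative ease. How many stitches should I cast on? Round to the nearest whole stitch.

CO 42 sts.

Finished = 22 × 0.90 = 19.80 cm.
16 / 7.5 = 2.133 sts per cm.
19.80 × 2.133 = 42.24 sts.
→ 42 sts.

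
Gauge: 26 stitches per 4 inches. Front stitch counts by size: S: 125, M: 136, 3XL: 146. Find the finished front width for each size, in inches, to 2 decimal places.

S 19.23 inches; M 20.92 inches; 3XL 22.46 inches.

26/4 = 6.5 sts per in.
S: 125 / 6.5 = 19.231 → 19.23 in.
M: 136 / 6.5 = 20.923 → 20.92 in.
3XL: 146 / 6.5 = 22.462 → 22.46 in.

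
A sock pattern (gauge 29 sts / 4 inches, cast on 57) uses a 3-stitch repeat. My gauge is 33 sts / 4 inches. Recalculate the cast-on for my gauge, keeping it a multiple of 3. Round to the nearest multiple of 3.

57 × 33 / 29 = 64.86.
Nearest multiple of 3: 66.

Cast on 66 stitches.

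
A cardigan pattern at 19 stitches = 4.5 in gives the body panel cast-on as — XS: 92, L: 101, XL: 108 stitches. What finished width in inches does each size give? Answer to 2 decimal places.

19/4.5 = 4.222 sts per in.
XS: 92 / 4.222 = 21.789 → 21.79 in.
L: 101 / 4.222 = 23.921 → 23.92 in.
XL: 108 / 4.222 = 25.579 → 25.58 in.

XS 21.79 inches; L 23.92 inches; XL 25.58 inches.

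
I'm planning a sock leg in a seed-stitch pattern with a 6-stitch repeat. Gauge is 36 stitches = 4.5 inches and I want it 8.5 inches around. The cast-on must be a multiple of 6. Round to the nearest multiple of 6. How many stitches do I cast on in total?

CO 66 sts.

36 / 4.5 = 8 sts per inch.
8.5 × 8 = 68.00 sts.
Nearest multiple of 6: 66.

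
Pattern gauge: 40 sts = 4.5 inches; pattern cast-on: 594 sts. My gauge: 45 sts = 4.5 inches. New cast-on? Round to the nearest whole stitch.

668 stitches.

Scale factor = 45 / 40 = 1.125.
594 × 45 / 40 = 668.25 sts.
→ 668 sts.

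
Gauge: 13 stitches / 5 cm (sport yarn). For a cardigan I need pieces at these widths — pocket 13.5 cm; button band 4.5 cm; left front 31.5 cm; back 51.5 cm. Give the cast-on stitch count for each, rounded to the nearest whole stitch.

Rate = 13/5 = 2.6 sts per cm.
pocket: 13.5 × 2.6 = 35.10 → 35.
button band: 4.5 × 2.6 = 11.70 → 12.
left front: 31.5 × 2.6 = 81.90 → 82.
back: 51.5 × 2.6 = 133.90 → 134.

pocket 35; button band 12; left front 82; back 134.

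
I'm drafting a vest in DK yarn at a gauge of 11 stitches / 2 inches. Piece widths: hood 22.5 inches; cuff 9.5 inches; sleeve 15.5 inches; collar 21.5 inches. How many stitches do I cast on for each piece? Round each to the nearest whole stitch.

hood 124; cuff 52; sleeve 85; collar 118.

Rate = 11/2 = 5.5 sts per in.
hood: 22.5 × 5.5 = 123.75 → 124.
cuff: 9.5 × 5.5 = 52.25 → 52.
sleeve: 15.5 × 5.5 = 85.25 → 85.
collar: 21.5 × 5.5 = 118.25 → 118.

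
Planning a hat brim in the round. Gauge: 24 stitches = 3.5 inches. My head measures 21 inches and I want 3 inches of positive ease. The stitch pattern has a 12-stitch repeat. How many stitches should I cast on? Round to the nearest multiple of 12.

CO 168 sts.

Finished = 21 + 3 = 24 inches.
24 / 3.5 = 6.857 sts/in.
24 × 6.857 = 164.57 sts.
Nearest multiple of 12: 168.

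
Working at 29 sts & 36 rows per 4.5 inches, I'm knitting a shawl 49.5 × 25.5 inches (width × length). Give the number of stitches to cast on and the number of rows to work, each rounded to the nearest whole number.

Stitch gauge = 29/4.5 = 6.444 sts/in; 49.5 × 6.444 = 319.00 → 319 sts.
Row gauge = 36/4.5 = 8 rows/in; 25.5 × 8 = 204.00 → 204 rows.

Cast on 319 stitches and work 204 rows.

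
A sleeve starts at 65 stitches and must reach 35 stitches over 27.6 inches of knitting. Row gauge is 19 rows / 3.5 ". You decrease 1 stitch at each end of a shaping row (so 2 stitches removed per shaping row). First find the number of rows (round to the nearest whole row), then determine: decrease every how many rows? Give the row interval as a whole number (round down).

Rows = 27.6 × 5.429 = 149.8 → 150 rows.
Stitches to remove: 30 → 15 shaping rows (at 2 st each).
150 / 15 = 10.00 → every 10 rows.

Decrease every 10th row.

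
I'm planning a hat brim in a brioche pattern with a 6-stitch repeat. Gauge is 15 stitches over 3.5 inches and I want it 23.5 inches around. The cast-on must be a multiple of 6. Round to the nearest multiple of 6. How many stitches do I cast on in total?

CO 102 sts.

15 / 3.5 = 4.286 sts per inch.
23.5 × 4.286 = 100.71 sts.
Nearest multiple of 6: 102.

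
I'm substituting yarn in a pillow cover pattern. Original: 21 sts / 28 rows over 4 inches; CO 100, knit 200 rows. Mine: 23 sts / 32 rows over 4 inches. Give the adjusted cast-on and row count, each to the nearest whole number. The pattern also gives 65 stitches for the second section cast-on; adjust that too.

Stitches: 100 × 23/21 = 109.52 → 110.
Rows: 200 × 32/28 = 228.57 → 229.
second section cast-on: 65 × 23/21 = 71.19 → 71.

Cast on 110 stitches; work 229 rows; second section cast-on 71 stitches.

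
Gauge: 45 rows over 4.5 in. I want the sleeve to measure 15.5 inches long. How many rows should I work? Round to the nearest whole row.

155 rows.

45 rows / 4.5 in = 10 rows per inch.
15.5 × 10 = 155.00 rows.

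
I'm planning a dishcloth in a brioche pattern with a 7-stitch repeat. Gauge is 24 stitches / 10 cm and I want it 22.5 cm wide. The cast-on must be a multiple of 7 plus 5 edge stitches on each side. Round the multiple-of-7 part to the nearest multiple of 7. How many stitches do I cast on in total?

CO 52 sts.

24 / 10 = 2.4 sts per cm.
22.5 × 2.4 = 54.00 sts.
Less 10 edge sts → 44.00 for the repeat.
Nearest multiple of 7: 42.
Add back 10 edge sts → 52.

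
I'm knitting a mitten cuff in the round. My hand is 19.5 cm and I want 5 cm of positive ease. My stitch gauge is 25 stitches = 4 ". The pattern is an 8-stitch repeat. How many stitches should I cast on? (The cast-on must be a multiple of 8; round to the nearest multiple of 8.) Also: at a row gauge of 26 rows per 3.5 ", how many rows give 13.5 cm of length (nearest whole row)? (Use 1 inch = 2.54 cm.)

Cast on 64 stitches; work 39 rows.

Finished = 19.5 + 5 = 24.5 cm.
24.5 cm × 1/2.54 = 9.65 inches.
25/4 = 6.25 sts per in; 9.65 × 6.25 = 60.29 sts.
Nearest multiple of 8 → 64.
13.5 cm = 5.31 inches; × 7.429 = 39.48 → 39 rows.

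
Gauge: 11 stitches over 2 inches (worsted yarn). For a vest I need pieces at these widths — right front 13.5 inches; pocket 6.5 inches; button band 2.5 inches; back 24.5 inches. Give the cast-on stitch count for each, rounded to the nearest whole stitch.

right front 74; pocket 36; button band 14; back 135.

Rate = 11/2 = 5.5 sts per in.
right front: 13.5 × 5.5 = 74.25 → 74.
pocket: 6.5 × 5.5 = 35.75 → 36.
button band: 2.5 × 5.5 = 13.75 → 14.
back: 24.5 × 5.5 = 134.75 → 135.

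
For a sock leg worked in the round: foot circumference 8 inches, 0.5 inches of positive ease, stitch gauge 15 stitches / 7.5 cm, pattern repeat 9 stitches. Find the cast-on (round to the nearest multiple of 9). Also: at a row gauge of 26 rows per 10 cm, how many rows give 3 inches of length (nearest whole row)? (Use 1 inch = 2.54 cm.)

Cast on 45 stitches; work 20 rows.

Finished = 8 + 0.5 = 8.5 inches.
8.5 inches × 2.54 = 21.59 cm.
15/7.5 = 2 sts per cm; 21.59 × 2 = 43.18 sts.
Nearest multiple of 9 → 45.
3 inches = 7.62 cm; × 2.6 = 19.81 → 20 rows.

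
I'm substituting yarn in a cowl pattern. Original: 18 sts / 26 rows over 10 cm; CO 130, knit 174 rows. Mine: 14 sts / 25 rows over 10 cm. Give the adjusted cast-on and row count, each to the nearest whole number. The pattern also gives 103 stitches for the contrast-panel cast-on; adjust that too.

Cast on 101 stitches; work 167 rows; contrast-panel cast-on 80 stitches.

Stitches: 130 × 14/18 = 101.11 → 101.
Rows: 174 × 25/26 = 167.31 → 167.
contrast-panel cast-on: 103 × 14/18 = 80.11 → 80.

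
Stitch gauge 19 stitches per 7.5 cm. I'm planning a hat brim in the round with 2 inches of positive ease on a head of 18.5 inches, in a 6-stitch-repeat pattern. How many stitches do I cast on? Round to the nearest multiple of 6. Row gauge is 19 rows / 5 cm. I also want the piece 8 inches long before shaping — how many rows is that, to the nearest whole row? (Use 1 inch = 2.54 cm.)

Cast on 132 stitches; work 77 rows.

Finished = 18.5 + 2 = 20.5 inches.
20.5 inches × 2.54 = 52.07 cm.
19/7.5 = 2.533 sts per cm; 52.07 × 2.533 = 131.91 sts.
Nearest multiple of 6 → 132.
8 inches = 20.32 cm; × 3.8 = 77.22 → 77 rows.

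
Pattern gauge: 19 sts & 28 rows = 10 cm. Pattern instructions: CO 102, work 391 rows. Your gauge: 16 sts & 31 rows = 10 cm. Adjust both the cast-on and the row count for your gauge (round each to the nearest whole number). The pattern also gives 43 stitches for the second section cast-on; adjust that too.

Stitches: 102 × 16/19 = 85.89 → 86.
Rows: 391 × 31/28 = 432.89 → 433.
second section cast-on: 43 × 16/19 = 36.21 → 36.

Cast on 86 stitches; work 433 rows; second section cast-on 36 stitches.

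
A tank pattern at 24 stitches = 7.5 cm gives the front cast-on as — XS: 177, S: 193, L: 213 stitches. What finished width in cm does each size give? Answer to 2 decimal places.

24/7.5 = 3.2 sts per cm.
XS: 177 / 3.2 = 55.312 → 55.31 cm.
S: 193 / 3.2 = 60.312 → 60.31 cm.
L: 213 / 3.2 = 66.562 → 66.56 cm.

XS 55.31 cm; S 60.31 cm; L 66.56 cm.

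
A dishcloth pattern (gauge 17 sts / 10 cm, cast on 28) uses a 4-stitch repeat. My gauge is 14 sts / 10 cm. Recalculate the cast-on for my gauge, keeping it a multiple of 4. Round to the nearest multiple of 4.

28 × 14 / 17 = 23.06.
Nearest multiple of 4: 24.

24 stitches.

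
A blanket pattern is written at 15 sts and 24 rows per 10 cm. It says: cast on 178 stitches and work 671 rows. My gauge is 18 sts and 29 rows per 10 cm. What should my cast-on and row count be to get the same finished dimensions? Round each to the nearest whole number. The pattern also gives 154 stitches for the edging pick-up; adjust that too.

Stitches: 178 × 18/15 = 213.60 → 214.
Rows: 671 × 29/24 = 810.79 → 811.
edging pick-up: 154 × 18/15 = 184.80 → 185.

Cast on 214 stitches; work 811 rows; edging pick-up 185 stitches.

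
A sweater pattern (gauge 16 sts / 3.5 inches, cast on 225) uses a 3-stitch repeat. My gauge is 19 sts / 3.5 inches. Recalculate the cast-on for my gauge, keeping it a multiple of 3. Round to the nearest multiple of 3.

Cast on 267 stitches.

225 × 19 / 16 = 267.19.
Nearest multiple of 3: 267.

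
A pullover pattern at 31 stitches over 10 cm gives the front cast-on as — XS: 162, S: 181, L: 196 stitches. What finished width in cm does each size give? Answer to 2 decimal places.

31/10 = 3.1 sts per cm.
XS: 162 / 3.1 = 52.258 → 52.26 cm.
S: 181 / 3.1 = 58.387 → 58.39 cm.
L: 196 / 3.1 = 63.226 → 63.23 cm.

XS 52.26 cm; S 58.39 cm; L 63.23 cm.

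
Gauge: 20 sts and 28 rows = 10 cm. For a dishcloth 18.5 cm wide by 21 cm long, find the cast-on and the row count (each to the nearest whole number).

Stitch gauge = 20/10 = 2 sts/cm; 18.5 × 2 = 37.00 → 37 sts.
Row gauge = 28/10 = 2.8 rows/cm; 21 × 2.8 = 58.80 → 59 rows.

Cast on 37 stitches and work 59 rows.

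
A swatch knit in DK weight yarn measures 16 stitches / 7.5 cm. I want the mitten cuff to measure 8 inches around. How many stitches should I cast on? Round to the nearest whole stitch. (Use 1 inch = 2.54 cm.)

43 stitches.

8 in = 20.32 cm.
16 stitches / 7.5 cm = 2.133 stitches per cm.
20.32 × 2.133 = 43.35 stitches.
Round to nearest → 43.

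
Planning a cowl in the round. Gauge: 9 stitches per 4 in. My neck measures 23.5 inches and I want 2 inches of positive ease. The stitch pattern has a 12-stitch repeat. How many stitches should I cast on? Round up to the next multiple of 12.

Finished = 23.5 + 2 = 25.5 inches.
9 / 4 = 2.25 sts/in.
25.5 × 2.25 = 57.38 sts.
Next multiple of 12: 60.

CO 60 sts.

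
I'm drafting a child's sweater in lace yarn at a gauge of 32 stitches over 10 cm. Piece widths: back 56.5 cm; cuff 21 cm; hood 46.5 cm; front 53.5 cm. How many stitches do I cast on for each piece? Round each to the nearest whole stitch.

back 181; cuff 67; hood 149; front 171.

Rate = 32/10 = 3.2 sts per cm.
back: 56.5 × 3.2 = 180.80 → 181.
cuff: 21 × 3.2 = 67.20 → 67.
hood: 46.5 × 3.2 = 148.80 → 149.
front: 53.5 × 3.2 = 171.20 → 171.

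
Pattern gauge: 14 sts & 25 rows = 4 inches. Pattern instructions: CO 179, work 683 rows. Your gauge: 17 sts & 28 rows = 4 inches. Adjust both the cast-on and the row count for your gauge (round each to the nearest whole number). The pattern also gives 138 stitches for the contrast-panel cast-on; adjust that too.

Stitches: 179 × 17/14 = 217.36 → 217.
Rows: 683 × 28/25 = 764.96 → 765.
contrast-panel cast-on: 138 × 17/14 = 167.57 → 168.

Cast on 217 stitches; work 765 rows; contrast-panel cast-on 168 stitches.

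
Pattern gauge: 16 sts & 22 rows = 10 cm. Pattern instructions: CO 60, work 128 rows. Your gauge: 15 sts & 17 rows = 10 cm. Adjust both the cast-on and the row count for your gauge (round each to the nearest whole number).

Stitches: 60 × 15/16 = 56.25 → 56.
Rows: 128 × 17/22 = 98.91 → 99.

Cast on 56 stitches; work 99 rows.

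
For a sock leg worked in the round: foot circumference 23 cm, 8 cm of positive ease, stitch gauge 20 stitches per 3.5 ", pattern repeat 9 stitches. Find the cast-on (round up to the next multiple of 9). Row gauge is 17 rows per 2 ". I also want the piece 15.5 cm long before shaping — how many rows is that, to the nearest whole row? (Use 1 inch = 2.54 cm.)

Finished = 23 + 8 = 31 cm.
31 cm × 1/2.54 = 12.20 inches.
20/3.5 = 5.714 sts per in; 12.20 × 5.714 = 69.74 sts.
Next multiple of 9 → 72.
15.5 cm = 6.10 inches; × 8.5 = 51.87 → 52 rows.

Cast on 72 stitches; work 52 rows.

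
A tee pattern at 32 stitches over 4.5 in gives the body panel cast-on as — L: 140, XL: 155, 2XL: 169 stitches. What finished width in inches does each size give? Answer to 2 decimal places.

32/4.5 = 7.111 sts per in.
L: 140 / 7.111 = 19.688 → 19.69 in.
XL: 155 / 7.111 = 21.797 → 21.80 in.
2XL: 169 / 7.111 = 23.766 → 23.77 in.

L 19.69 inches; XL 21.80 inches; 2XL 23.77 inches.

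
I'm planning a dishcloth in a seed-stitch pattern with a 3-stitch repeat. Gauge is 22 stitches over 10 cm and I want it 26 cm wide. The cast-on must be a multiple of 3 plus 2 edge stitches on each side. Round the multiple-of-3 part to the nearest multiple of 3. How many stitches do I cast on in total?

22 / 10 = 2.2 sts per cm.
26 × 2.2 = 57.20 sts.
Less 4 edge sts → 53.20 for the repeat.
Nearest multiple of 3: 54.
Add back 4 edge sts → 58.

CO 58 sts.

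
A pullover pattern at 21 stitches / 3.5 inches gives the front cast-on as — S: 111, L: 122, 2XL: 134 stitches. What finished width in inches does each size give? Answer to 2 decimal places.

S 18.50 inches; L 20.33 inches; 2XL 22.33 inches.

21/3.5 = 6 sts per in.
S: 111 / 6 = 18.500 → 18.50 in.
L: 122 / 6 = 20.333 → 20.33 in.
2XL: 134 / 6 = 22.333 → 22.33 in.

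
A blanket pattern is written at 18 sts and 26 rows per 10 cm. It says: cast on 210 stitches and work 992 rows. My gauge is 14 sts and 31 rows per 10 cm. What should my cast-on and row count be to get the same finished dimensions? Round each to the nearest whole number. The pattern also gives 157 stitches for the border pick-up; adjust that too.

Stitches: 210 × 14/18 = 163.33 → 163.
Rows: 992 × 31/26 = 1182.77 → 1183.
border pick-up: 157 × 14/18 = 122.11 → 122.

Cast on 163 stitches; work 1183 rows; border pick-up 122 stitches.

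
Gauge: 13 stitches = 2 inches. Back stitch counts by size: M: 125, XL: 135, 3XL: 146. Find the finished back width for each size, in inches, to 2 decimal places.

13/2 = 6.5 sts per in.
M: 125 / 6.5 = 19.231 → 19.23 in.
XL: 135 / 6.5 = 20.769 → 20.77 in.
3XL: 146 / 6.5 = 22.462 → 22.46 in.

M 19.23 inches; XL 20.77 inches; 3XL 22.46 inches.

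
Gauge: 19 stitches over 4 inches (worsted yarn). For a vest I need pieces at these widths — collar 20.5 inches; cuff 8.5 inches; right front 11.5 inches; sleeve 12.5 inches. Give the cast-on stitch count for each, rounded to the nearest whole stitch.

collar 97; cuff 40; right front 55; sleeve 59.

Rate = 19/4 = 4.75 sts per in.
collar: 20.5 × 4.75 = 97.38 → 97.
cuff: 8.5 × 4.75 = 40.38 → 40.
right front: 11.5 × 4.75 = 54.62 → 55.
sleeve: 12.5 × 4.75 = 59.38 → 59.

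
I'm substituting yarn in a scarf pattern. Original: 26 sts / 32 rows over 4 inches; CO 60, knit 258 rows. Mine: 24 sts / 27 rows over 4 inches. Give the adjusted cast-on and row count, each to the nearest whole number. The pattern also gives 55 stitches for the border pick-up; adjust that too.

Stitches: 60 × 24/26 = 55.38 → 55.
Rows: 258 × 27/32 = 217.69 → 218.
border pick-up: 55 × 24/26 = 50.77 → 51.

Cast on 55 stitches; work 218 rows; border pick-up 51 stitches.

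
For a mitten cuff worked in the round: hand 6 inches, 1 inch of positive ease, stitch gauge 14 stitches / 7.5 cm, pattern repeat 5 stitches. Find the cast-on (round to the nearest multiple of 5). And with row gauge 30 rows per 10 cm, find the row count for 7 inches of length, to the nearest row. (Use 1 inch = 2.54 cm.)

Cast on 35 stitches; work 53 rows.

Finished = 6 + 1 = 7 inches.
7 inches × 2.54 = 17.78 cm.
14/7.5 = 1.867 sts per cm; 17.78 × 1.867 = 33.19 sts.
Nearest multiple of 5 → 35.
7 inches = 17.78 cm; × 3 = 53.34 → 53 rows.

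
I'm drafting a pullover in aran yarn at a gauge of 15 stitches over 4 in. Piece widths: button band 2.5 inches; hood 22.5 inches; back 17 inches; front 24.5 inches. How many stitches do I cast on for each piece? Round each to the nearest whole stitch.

Rate = 15/4 = 3.75 sts per in.
button band: 2.5 × 3.75 = 9.38 → 9.
hood: 22.5 × 3.75 = 84.38 → 84.
back: 17 × 3.75 = 63.75 → 64.
front: 24.5 × 3.75 = 91.88 → 92.

button band 9; hood 84; back 64; front 92.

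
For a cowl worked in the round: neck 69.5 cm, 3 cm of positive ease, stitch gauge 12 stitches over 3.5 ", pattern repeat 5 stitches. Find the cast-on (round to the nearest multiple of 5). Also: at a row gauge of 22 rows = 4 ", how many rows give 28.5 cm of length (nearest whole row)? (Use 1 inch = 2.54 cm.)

Finished = 69.5 + 3 = 72.5 cm.
72.5 cm × 1/2.54 = 28.54 inches.
12/3.5 = 3.429 sts per in; 28.54 × 3.429 = 97.86 sts.
Nearest multiple of 5 → 100.
28.5 cm = 11.22 inches; × 5.5 = 61.71 → 62 rows.

Cast on 100 stitches; work 62 rows.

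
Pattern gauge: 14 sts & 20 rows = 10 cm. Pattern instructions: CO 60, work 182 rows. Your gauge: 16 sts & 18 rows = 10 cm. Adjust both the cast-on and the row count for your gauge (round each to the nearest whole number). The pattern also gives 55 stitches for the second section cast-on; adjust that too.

Stitches: 60 × 16/14 = 68.57 → 69.
Rows: 182 × 18/20 = 163.80 → 164.
second section cast-on: 55 × 16/14 = 62.86 → 63.

Cast on 69 stitches; work 164 rows; second section cast-on 63 stitches.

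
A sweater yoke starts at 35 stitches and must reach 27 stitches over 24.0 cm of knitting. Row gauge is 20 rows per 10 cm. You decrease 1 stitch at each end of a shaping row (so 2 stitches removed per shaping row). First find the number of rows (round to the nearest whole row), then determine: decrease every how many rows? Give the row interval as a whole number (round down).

Rows = 24.0 × 2 = 48.0 → 48 rows.
Stitches to remove: 8 → 4 shaping rows (at 2 st each).
48 / 4 = 12.00 → every 12 rows.

Decrease every 12th row.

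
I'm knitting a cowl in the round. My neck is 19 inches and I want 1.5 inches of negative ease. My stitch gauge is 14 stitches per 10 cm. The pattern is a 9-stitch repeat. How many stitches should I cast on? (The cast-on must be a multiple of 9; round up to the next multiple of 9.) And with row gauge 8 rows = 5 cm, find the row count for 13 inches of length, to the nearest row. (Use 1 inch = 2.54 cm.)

Finished = 19 − 1.5 = 17.5 inches.
17.5 inches × 2.54 = 44.45 cm.
14/10 = 1.4 sts per cm; 44.45 × 1.4 = 62.23 sts.
Next multiple of 9 → 63.
13 inches = 33.02 cm; × 1.6 = 52.83 → 53 rows.

Cast on 63 stitches; work 53 rows.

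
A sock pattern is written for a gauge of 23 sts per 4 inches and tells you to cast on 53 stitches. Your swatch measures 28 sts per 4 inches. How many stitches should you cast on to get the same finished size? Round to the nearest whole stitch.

CO 65 sts.

Scale factor = 28 / 23 = 1.217.
53 × 28 / 23 = 64.52 sts.
→ 65 sts.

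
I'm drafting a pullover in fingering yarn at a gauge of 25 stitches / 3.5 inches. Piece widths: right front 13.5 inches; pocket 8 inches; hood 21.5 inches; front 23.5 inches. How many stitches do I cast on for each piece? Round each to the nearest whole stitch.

Rate = 25/3.5 = 7.143 sts per in.
right front: 13.5 × 7.143 = 96.43 → 96.
pocket: 8 × 7.143 = 57.14 → 57.
hood: 21.5 × 7.143 = 153.57 → 154.
front: 23.5 × 7.143 = 167.86 → 168.

right front 96; pocket 57; hood 154; front 168.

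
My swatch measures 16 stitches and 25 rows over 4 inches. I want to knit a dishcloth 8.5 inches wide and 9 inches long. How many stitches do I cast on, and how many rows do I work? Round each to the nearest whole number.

Cast on 34 stitches and work 56 rows.

Stitch gauge = 16/4 = 4 sts/in; 8.5 × 4 = 34.00 → 34 sts.
Row gauge = 25/4 = 6.25 rows/in; 9 × 6.25 = 56.25 → 56 rows.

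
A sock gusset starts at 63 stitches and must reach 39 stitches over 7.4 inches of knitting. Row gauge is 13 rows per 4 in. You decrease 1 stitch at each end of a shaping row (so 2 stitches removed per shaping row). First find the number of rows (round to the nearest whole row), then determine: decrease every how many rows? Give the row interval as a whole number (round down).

Rows = 7.4 × 3.25 = 24.1 → 24 rows.
Stitches to remove: 24 → 12 shaping rows (at 2 st each).
24 / 12 = 2.00 → every 2 rows.

Decrease every 2nd row.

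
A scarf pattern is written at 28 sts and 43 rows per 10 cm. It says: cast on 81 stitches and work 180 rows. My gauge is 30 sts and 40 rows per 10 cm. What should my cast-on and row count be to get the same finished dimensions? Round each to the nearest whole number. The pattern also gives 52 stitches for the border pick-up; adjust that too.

Stitches: 81 × 30/28 = 86.79 → 87.
Rows: 180 × 40/43 = 167.44 → 167.
border pick-up: 52 × 30/28 = 55.71 → 56.

Cast on 87 stitches; work 167 rows; border pick-up 56 stitches.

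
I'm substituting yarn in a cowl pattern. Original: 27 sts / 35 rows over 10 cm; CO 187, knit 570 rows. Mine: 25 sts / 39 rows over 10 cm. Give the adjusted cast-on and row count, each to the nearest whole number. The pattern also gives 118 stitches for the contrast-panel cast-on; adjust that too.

Cast on 173 stitches; work 635 rows; contrast-panel cast-on 109 stitches.

Stitches: 187 × 25/27 = 173.15 → 173.
Rows: 570 × 39/35 = 635.14 → 635.
contrast-panel cast-on: 118 × 25/27 = 109.26 → 109.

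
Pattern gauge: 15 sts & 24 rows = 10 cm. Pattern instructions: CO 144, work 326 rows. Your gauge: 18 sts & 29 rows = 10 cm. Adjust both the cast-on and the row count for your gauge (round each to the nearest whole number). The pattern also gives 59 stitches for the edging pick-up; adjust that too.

Stitches: 144 × 18/15 = 172.80 → 173.
Rows: 326 × 29/24 = 393.92 → 394.
edging pick-up: 59 × 18/15 = 70.80 → 71.

Cast on 173 stitches; work 394 rows; edging pick-up 71 stitches.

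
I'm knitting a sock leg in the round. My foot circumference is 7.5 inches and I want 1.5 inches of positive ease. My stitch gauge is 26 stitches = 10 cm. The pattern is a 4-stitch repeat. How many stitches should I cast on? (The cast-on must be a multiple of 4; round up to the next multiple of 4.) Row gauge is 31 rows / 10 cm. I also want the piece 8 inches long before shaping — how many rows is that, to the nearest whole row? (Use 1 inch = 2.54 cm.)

Cast on 60 stitches; work 63 rows.

Finished = 7.5 + 1.5 = 9 inches.
9 inches × 2.54 = 22.86 cm.
26/10 = 2.6 sts per cm; 22.86 × 2.6 = 59.44 sts.
Next multiple of 4 → 60.
8 inches = 20.32 cm; × 3.1 = 62.99 → 63 rows.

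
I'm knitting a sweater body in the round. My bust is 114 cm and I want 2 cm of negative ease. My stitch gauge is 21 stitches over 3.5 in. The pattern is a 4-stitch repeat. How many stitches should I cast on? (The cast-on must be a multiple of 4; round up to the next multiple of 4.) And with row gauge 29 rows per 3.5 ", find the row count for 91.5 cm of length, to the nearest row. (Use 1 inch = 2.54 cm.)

Finished = 114 − 2 = 112 cm.
112 cm × 1/2.54 = 44.09 inches.
21/3.5 = 6 sts per in; 44.09 × 6 = 264.57 sts.
Next multiple of 4 → 268.
91.5 cm = 36.02 inches; × 8.286 = 298.48 → 298 rows.

Cast on 268 stitches; work 298 rows.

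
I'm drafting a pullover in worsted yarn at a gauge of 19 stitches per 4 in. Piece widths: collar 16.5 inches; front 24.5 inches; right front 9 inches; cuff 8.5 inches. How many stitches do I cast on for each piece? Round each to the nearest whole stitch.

collar 78; front 116; right front 43; cuff 40.

Rate = 19/4 = 4.75 sts per in.
collar: 16.5 × 4.75 = 78.38 → 78.
front: 24.5 × 4.75 = 116.38 → 116.
right front: 9 × 4.75 = 42.75 → 43.
cuff: 8.5 × 4.75 = 40.38 → 40.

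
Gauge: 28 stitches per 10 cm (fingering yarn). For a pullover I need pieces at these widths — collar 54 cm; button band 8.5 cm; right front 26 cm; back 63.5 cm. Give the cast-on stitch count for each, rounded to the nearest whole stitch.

collar 151; button band 24; right front 73; back 178.

Rate = 28/10 = 2.8 sts per cm.
collar: 54 × 2.8 = 151.20 → 151.
button band: 8.5 × 2.8 = 23.80 → 24.
right front: 26 × 2.8 = 72.80 → 73.
back: 63.5 × 2.8 = 177.80 → 178.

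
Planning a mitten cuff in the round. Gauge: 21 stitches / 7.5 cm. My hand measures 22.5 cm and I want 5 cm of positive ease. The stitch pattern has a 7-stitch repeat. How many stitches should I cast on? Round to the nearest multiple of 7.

Finished = 22.5 + 5 = 27.5 cm.
21 / 7.5 = 2.8 sts/cm.
27.5 × 2.8 = 77.00 sts.
Nearest multiple of 7: 77.

CO 77 sts.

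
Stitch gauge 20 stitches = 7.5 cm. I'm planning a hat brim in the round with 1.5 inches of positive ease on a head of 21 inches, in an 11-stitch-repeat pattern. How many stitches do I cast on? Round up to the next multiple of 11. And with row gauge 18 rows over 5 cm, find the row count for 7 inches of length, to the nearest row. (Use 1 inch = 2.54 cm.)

Cast on 154 stitches; work 64 rows.

Finished = 21 + 1.5 = 22.5 inches.
22.5 inches × 2.54 = 57.15 cm.
20/7.5 = 2.667 sts per cm; 57.15 × 2.667 = 152.40 sts.
Next multiple of 11 → 154.
7 inches = 17.78 cm; × 3.6 = 64.01 → 64 rows.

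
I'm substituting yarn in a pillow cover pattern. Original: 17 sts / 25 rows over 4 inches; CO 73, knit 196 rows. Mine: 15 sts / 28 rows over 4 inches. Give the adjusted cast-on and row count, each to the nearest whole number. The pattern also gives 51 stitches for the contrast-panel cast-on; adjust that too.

Cast on 64 stitches; work 220 rows; contrast-panel cast-on 45 stitches.

Stitches: 73 × 15/17 = 64.41 → 64.
Rows: 196 × 28/25 = 219.52 → 220.
contrast-panel cast-on: 51 × 15/17 = 45.00 → 45.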